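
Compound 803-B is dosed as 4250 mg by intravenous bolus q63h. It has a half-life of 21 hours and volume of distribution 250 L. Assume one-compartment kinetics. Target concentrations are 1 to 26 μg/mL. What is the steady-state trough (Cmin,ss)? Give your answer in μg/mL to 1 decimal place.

2.4 μg/mL

The dosing interval is 3 half-lives, so f = 2^(−3) = 0.125.
At steady state, R = 1/(1 − 0.125) = 8/7.
Single-dose peak C₀ = D/Vd = 4250/250 = 17 μg/mL.
Steady-state peak Cmax,ss = C₀·R = 17 × 8/7 ≈ 19.429 μg/mL.
Steady-state trough Cmin,ss = Cmax,ss·f ≈ 19.429 × 0.125 ≈ 2.429 μg/mL.
Trough 2.4 μg/mL vs MEC 1 μg/mL: adequate.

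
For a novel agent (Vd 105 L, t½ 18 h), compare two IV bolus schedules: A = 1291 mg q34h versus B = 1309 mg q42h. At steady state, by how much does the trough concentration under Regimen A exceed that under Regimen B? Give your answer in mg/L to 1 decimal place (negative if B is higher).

1.5 mg/L

Regimen A: f = (1/2)^(34/18) ≈ 0.2700; Cmin,ss = (1291/105)·f/(1−f) ≈ 4.548 mg/L.
Regimen B: f = (1/2)^(42/18) ≈ 0.1984; Cmin,ss = (1309/105)·f/(1−f) ≈ 3.086 mg/L.
Difference ≈ 4.548 − 3.086 ≈ 1.462 mg/L.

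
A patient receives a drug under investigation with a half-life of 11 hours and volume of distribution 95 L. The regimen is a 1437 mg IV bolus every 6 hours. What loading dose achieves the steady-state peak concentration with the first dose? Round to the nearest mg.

4564 mg

f = (1/2)^(6/11) ≈ 0.685175; accumulation ratio R = 1/(1−f) ≈ 3.17637.
Loading dose to hit Cmax,ss on first dose: D_load = D_maint·R ≈ 1437 × 3.17637 ≈ 4564.44 mg.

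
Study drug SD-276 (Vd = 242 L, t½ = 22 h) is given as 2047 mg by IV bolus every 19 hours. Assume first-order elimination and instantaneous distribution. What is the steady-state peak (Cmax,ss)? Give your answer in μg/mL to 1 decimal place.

τ/t½ = 19/22 ≈ 0.86364, so fraction remaining f = (1/2)^(19/22) ≈ 0.5496.
At steady state, accumulation factor R = 1/(1 − e^(−kτ)) ≈ 2.2202.
Each bolus raises the concentration by D/Vd = 2047/242 ≈ 8.459 μg/mL.
Steady-state peak Cmax,ss = C₀·R ≈ 8.459 × 2.2202 ≈ 18.781 μg/mL.

18.8 μg/mL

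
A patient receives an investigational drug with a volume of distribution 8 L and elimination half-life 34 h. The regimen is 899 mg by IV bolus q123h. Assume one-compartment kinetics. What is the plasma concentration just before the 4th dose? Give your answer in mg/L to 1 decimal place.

f = (1/2)^(τ/t½) = (1/2)^(123/34) ≈ 0.0815.
C₀ = D/Vd = 899/8 ≈ 112.375 mg/L.
Before the 4th dose, 3 doses have been given. Superposition: Cmin = C₀·(f + f² + … + f^3).
≈ 112.375 × (0.0815 + 0.0066 + 0.0005) ≈ 112.375 × 0.0886 ≈ 9.956 mg/L.

10.0 mg/L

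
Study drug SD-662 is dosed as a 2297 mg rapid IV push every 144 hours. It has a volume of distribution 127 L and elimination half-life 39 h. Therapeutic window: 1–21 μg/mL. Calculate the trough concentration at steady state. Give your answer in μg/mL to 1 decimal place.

Over one 144-h interval, 144/39 ≈ 3.6923 half-lives elapse, leaving f ≈ 0.0774 of each dose.
Single-dose peak C₀ = D/Vd = 2297/127 ≈ 18.087 μg/mL.
Steady-state trough Cmin,ss = C₀·f/(1−f) ≈ 18.087 × 0.0774/0.9226 ≈ 1.517 μg/mL.
Trough 1.5 μg/mL vs MEC 1 μg/mL: adequate.

1.5 μg/mL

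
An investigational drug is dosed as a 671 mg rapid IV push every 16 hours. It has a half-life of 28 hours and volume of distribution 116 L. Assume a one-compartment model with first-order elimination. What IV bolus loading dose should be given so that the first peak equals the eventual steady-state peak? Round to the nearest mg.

2052 mg

f = (1/2)^(16/28) ≈ 0.672950; accumulation ratio R = 1/(1−f) ≈ 3.05764.
Loading dose to hit Cmax,ss on first dose: D_load = D_maint·R ≈ 671 × 3.05764 ≈ 2051.68 mg.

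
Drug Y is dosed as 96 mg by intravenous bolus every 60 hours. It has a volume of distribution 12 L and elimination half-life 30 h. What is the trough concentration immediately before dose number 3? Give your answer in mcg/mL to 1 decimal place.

f = (1/2)^(τ/t½) = (1/2)^(60/30) ≈ 0.2500.
C₀ = D/Vd = 96/12 ≈ 8.000 mcg/mL.
Before the 3rd dose, 2 doses have been given. Superposition: Cmin = C₀·(f + f²).
≈ 8.000 × (0.2500 + 0.0625) ≈ 8.000 × 0.3125 ≈ 2.500 mcg/mL.

2.5 mcg/mL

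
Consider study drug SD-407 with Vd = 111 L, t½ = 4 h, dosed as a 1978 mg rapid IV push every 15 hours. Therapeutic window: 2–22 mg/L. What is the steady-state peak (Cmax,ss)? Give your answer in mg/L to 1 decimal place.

k = ln2/t½ = ln2/4 ≈ 0.173287 h⁻¹; fraction remaining f = e^(−kτ) = e^(−0.173287×15) ≈ 0.0743.
Accumulation ratio R = 1/(1 − f) ≈ 1/0.9257 ≈ 1.0803.
Single-dose peak C₀ = D/Vd = 1978/111 ≈ 17.820 mg/L.
Steady-state peak Cmax,ss = C₀·R ≈ 17.820 × 1.0803 ≈ 19.251 mg/L.
Peak 19.3 mg/L vs MTC 22 mg/L: below toxic threshold.

19.3 mg/L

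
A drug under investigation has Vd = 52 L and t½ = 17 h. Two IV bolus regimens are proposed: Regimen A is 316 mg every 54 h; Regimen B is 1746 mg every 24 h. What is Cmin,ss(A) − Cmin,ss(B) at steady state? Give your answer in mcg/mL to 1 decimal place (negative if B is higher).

-19.5 mcg/mL

Regimen A: f = (1/2)^(54/17) ≈ 0.1106; Cmin,ss = (316/52)·f/(1−f) ≈ 0.756 mcg/mL.
Regimen B: f = (1/2)^(24/17) ≈ 0.3759; Cmin,ss = (1746/52)·f/(1−f) ≈ 20.224 mcg/mL.
Difference ≈ 0.756 − 20.224 ≈ -19.468 mcg/mL.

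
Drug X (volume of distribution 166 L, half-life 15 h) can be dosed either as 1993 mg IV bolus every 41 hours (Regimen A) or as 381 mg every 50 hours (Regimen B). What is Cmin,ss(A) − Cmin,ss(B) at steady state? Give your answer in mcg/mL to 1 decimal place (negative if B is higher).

1.9 mcg/mL

Regimen A: f = (1/2)^(41/15) ≈ 0.1504; Cmin,ss = (1993/166)·f/(1−f) ≈ 2.125 mcg/mL.
Regimen B: f = (1/2)^(50/15) ≈ 0.0992; Cmin,ss = (381/166)·f/(1−f) ≈ 0.253 mcg/mL.
Difference ≈ 2.125 − 0.253 ≈ 1.872 mcg/mL.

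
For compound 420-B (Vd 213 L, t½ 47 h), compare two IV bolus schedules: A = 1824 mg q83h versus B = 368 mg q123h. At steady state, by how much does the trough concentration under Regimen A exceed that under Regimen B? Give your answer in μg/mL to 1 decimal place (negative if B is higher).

3.2 μg/mL

Regimen A: f = (1/2)^(83/47) ≈ 0.2940; Cmin,ss = (1824/213)·f/(1−f) ≈ 3.566 μg/mL.
Regimen B: f = (1/2)^(123/47) ≈ 0.1630; Cmin,ss = (368/213)·f/(1−f) ≈ 0.336 μg/mL.
Difference ≈ 3.566 − 0.336 ≈ 3.230 μg/mL.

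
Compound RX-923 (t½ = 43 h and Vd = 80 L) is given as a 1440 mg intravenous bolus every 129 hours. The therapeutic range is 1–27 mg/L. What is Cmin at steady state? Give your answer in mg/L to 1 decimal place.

2.6 mg/L

τ = 129 h = 3 half-lives, so f = (1/2)^3 = 0.125.
At steady state, R = 1/(1 − 0.125) = 8/7.
Single-dose peak C₀ = D/Vd = 1440/80 = 18 mg/L.
Steady-state peak Cmax,ss = C₀·R = 18 × 8/7 ≈ 20.571 mg/L.
Steady-state trough Cmin,ss = Cmax,ss·f ≈ 20.571 × 0.125 ≈ 2.571 mg/L.
Trough 2.6 mg/L vs MEC 1 mg/L: adequate.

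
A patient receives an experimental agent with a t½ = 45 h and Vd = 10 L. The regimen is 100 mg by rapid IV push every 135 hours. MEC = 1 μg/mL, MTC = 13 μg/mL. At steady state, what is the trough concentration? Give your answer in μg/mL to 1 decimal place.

1.4 μg/mL

The dosing interval is 3 half-lives, so f = 2^(−3) = 0.125.
Accumulation ratio R = 1/(1 − f) = 1/0.875 = 8/7.
Single-dose peak C₀ = D/Vd = 100/10 = 10 μg/mL.
Steady-state peak Cmax,ss = C₀·R = 10 × 8/7 ≈ 11.429 μg/mL.
Steady-state trough Cmin,ss = Cmax,ss·f ≈ 11.429 × 0.125 ≈ 1.429 μg/mL.
Trough 1.4 μg/mL vs MEC 1 μg/mL: adequate.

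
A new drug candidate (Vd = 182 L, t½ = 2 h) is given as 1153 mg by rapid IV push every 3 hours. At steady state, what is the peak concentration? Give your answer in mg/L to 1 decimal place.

τ/t½ = 3/2 ≈ 1.5, so fraction remaining f = (1/2)^(3/2) ≈ 0.3536.
At steady state, accumulation factor R = 1/(1 − e^(−kτ)) ≈ 1.5470.
Single-dose peak C₀ = D/Vd = 1153/182 ≈ 6.335 mg/L.
Cmax,ss = C₀/(1 − f) ≈ 6.335/0.6464 ≈ 9.800 mg/L.

9.8 mg/L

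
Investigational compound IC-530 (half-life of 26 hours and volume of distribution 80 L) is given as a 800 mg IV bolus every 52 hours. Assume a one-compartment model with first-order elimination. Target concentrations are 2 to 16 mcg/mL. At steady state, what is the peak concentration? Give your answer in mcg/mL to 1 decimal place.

13.3 mcg/mL

τ = 52 h = 2 half-lives, so f = (1/2)^2 = 0.25.
At steady state, R = 1/(1 − 0.25) = 4/3.
Single-dose peak C₀ = D/Vd = 800/80 = 10 mcg/mL.
Steady-state peak Cmax,ss = C₀·R = 10 × 4/3 ≈ 13.333 mcg/mL.
Peak 13.3 mcg/mL vs MTC 16 mcg/mL: below toxic threshold.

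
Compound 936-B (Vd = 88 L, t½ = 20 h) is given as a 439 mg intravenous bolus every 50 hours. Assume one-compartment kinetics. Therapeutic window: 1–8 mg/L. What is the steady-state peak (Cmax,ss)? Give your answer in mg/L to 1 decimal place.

6.1 mg/L

Over one 50-h interval, 50/20 ≈ 2.5 half-lives elapse, leaving f ≈ 0.1768 of each dose.
At steady state, accumulation factor R = 1/(1 − e^(−kτ)) ≈ 1.2148.
Single-dose peak C₀ = D/Vd = 439/88 ≈ 4.989 mg/L.
Steady-state peak Cmax,ss = C₀·R ≈ 4.989 × 1.2148 ≈ 6.061 mg/L.
Peak 6.1 mg/L vs MTC 8 mg/L: below toxic threshold.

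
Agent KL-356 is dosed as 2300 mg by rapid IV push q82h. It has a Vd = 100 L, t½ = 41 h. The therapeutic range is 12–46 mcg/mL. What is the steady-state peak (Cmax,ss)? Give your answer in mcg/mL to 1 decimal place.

30.7 mcg/mL

τ = 82 h = 2 half-lives, so f = (1/2)^2 = 0.25.
Accumulation ratio R = 1/(1 − f) = 1/0.75 = 4/3.
Single-dose peak C₀ = D/Vd = 2300/100 = 23 mcg/mL.
Steady-state peak Cmax,ss = C₀·R = 23 × 4/3 ≈ 30.667 mcg/mL.
Peak 30.7 mcg/mL vs MTC 46 mcg/mL: below toxic threshold.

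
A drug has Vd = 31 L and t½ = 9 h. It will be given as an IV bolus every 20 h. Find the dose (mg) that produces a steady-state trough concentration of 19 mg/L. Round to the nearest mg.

τ/t½ = 20/9 ≈ 2.2222, so f = (1/2)^(20/9) ≈ 0.214311.
Cmin,ss = (D/Vd)·f/(1−f), so D = Cmin,ss·Vd·(1−f)/f.
D = 19 × 31 × (1−f)/f ≈ 19 × 31 × 3.66612 ≈ 2159.34 mg.

2159 mg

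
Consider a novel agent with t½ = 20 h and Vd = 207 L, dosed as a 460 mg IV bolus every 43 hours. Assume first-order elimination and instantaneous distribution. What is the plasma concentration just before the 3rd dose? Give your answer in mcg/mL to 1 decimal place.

f = (1/2)^(τ/t½) = (1/2)^(43/20) ≈ 0.2253.
C₀ = D/Vd = 460/207 ≈ 2.222 mcg/mL.
Before the 3rd dose, 2 doses have been given. Superposition: Cmin = C₀·(f + f²).
≈ 2.222 × (0.2253 + 0.0508) ≈ 2.222 × 0.2761 ≈ 0.613 mcg/mL.

0.6 mcg/mL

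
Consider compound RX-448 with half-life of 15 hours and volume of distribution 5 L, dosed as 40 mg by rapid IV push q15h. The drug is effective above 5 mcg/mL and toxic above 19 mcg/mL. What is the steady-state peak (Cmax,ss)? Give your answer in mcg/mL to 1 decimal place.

16.0 mcg/mL

The dosing interval is 1 half-life, so f = 2^(−1) = 0.5.
Accumulation ratio R = 1/(1 − f) = 1/0.5 = 2/1.
Single-dose peak C₀ = D/Vd = 40/5 = 8 mcg/mL.
Steady-state peak Cmax,ss = C₀·R = 8 × 2/1 ≈ 16.000 mcg/mL.
Peak 16.0 mcg/mL vs MTC 19 mcg/mL: below toxic threshold.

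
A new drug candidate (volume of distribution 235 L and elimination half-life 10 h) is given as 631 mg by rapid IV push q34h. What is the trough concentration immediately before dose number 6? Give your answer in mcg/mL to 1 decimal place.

f = (1/2)^(τ/t½) = (1/2)^(34/10) ≈ 0.0947.
C₀ = D/Vd = 631/235 ≈ 2.685 mcg/mL.
Before the 6th dose, 5 doses have been given. Superposition: Cmin = C₀·(f + f² + … + f^5).
≈ 2.685 × (0.0947 + 0.0090 + 0.0008 + 0.0001 + 0.0000) ≈ 2.685 × 0.1046 ≈ 0.281 mcg/mL.

0.3 mcg/mL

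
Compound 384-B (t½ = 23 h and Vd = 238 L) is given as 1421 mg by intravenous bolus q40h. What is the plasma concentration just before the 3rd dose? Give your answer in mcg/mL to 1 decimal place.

2.3 mcg/mL

f = (1/2)^(τ/t½) = (1/2)^(40/23) ≈ 0.2996.
C₀ = D/Vd = 1421/238 ≈ 5.971 mcg/mL.
Before the 3rd dose, 2 doses have been given. Superposition: Cmin = C₀·(f + f²).
≈ 5.971 × (0.2996 + 0.0898) ≈ 5.971 × 0.3894 ≈ 2.325 mcg/mL.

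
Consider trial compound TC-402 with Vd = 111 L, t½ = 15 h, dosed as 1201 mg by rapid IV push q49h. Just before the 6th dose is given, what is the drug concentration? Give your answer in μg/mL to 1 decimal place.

1.3 μg/mL

f = (1/2)^(τ/t½) = (1/2)^(49/15) ≈ 0.1039.
C₀ = D/Vd = 1201/111 ≈ 10.820 μg/mL.
Before the 6th dose, 5 doses have been given. Superposition: Cmin = C₀·(f + f² + … + f^5).
≈ 10.820 × (0.1039 + 0.0108 + 0.0011 + 0.0001 + 0.0000) ≈ 10.820 × 0.1159 ≈ 1.254 μg/mL.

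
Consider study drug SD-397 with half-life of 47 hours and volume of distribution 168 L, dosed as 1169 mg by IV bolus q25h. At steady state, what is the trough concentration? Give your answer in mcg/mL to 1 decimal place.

15.6 mcg/mL

Over one 25-h interval, 25/47 ≈ 0.53191 half-lives elapse, leaving f ≈ 0.6916 of each dose.
At steady state, accumulation factor R = 1/(1 − e^(−kτ)) ≈ 3.2425.
Single-dose peak C₀ = D/Vd = 1169/168 ≈ 6.958 mcg/mL.
Cmax,ss = C₀/(1 − f) ≈ 6.958/0.3084 ≈ 22.562 mcg/mL.
Steady-state trough Cmin,ss = Cmax,ss·f ≈ 22.562 × 0.6916 ≈ 15.604 mcg/mL.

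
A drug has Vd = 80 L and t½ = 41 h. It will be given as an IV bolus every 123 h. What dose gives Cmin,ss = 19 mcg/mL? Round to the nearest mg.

τ/t½ = 123/41 ≈ 3, so f = (1/2)^(123/41) ≈ 0.125000.
Cmin,ss = (D/Vd)·f/(1−f), so D = Cmin,ss·Vd·(1−f)/f.
D = 19 × 80 × (1−f)/f ≈ 19 × 80 × 7.00000 ≈ 10640.00 mg.

10640 mg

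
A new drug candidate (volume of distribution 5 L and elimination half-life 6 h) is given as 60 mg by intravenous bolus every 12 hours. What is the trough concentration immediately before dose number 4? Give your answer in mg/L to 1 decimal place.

3.9 mg/L

f = (1/2)^(τ/t½) = (1/2)^(12/6) ≈ 0.2500.
C₀ = D/Vd = 60/5 ≈ 12.000 mg/L.
Before the 4th dose, 3 doses have been given. Superposition: Cmin = C₀·(f + f² + … + f^3).
≈ 12.000 × (0.2500 + 0.0625 + 0.0156) ≈ 12.000 × 0.3281 ≈ 3.937 mg/L.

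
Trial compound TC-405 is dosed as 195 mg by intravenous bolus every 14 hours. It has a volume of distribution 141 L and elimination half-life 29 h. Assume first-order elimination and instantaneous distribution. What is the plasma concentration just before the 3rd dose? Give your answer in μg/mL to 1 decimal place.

f = (1/2)^(τ/t½) = (1/2)^(14/29) ≈ 0.7156.
C₀ = D/Vd = 195/141 ≈ 1.383 μg/mL.
Before the 3rd dose, 2 doses have been given. Superposition: Cmin = C₀·(f + f²).
≈ 1.383 × (0.7156 + 0.5121) ≈ 1.383 × 1.2277 ≈ 1.698 μg/mL.

1.7 μg/mL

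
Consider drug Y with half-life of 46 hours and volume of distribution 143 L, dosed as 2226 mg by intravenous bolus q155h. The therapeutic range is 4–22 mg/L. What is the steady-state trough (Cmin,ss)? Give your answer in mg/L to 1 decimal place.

1.7 mg/L

k = ln2/t½ = ln2/46 ≈ 0.015068 h⁻¹; fraction remaining f = e^(−kτ) = e^(−0.015068×155) ≈ 0.0968.
At steady state, accumulation factor R = 1/(1 − e^(−kτ)) ≈ 1.1072.
Each bolus raises the concentration by D/Vd = 2226/143 ≈ 15.566 mg/L.
Steady-state peak Cmax,ss = C₀·R ≈ 15.566 × 1.1072 ≈ 17.235 mg/L.
Steady-state trough Cmin,ss = Cmax,ss·f ≈ 17.235 × 0.0968 ≈ 1.668 mg/L.
Trough 1.7 mg/L vs MEC 4 mg/L: subtherapeutic.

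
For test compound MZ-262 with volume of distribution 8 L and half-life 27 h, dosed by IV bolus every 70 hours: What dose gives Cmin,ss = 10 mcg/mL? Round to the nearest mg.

403 mg

τ/t½ = 70/27 ≈ 2.5926, so f = (1/2)^(70/27) ≈ 0.165788.
Cmin,ss = (D/Vd)·f/(1−f), so D = Cmin,ss·Vd·(1−f)/f.
D = 10 × 8 × (1−f)/f ≈ 10 × 8 × 5.03180 ≈ 402.54 mg.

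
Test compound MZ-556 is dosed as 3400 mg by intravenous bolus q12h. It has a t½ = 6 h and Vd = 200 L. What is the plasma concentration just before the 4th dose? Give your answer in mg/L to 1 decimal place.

f = (1/2)^(τ/t½) = (1/2)^(12/6) ≈ 0.2500.
C₀ = D/Vd = 3400/200 ≈ 17.000 mg/L.
Before the 4th dose, 3 doses have been given. Superposition: Cmin = C₀·(f + f² + … + f^3).
≈ 17.000 × (0.2500 + 0.0625 + 0.0156) ≈ 17.000 × 0.3281 ≈ 5.578 mg/L.

5.6 mg/L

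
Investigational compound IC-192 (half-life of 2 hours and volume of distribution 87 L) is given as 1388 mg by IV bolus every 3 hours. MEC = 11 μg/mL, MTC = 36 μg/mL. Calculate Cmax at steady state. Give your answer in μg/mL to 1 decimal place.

24.7 μg/mL

Over one 3-h interval, 3/2 ≈ 1.5 half-lives elapse, leaving f ≈ 0.3536 of each dose.
At steady state, accumulation factor R = 1/(1 − e^(−kτ)) ≈ 1.5470.
Each bolus raises the concentration by D/Vd = 1388/87 ≈ 15.954 μg/mL.
Steady-state peak Cmax,ss = C₀·R ≈ 15.954 × 1.5470 ≈ 24.681 μg/mL.
Peak 24.7 μg/mL vs MTC 36 μg/mL: below toxic threshold.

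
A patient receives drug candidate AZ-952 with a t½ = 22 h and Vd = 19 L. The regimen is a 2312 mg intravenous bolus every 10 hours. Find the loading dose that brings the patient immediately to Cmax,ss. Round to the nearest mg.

8555 mg

f = (1/2)^(10/22) ≈ 0.729740; accumulation ratio R = 1/(1−f) ≈ 3.70014.
Loading dose to hit Cmax,ss on first dose: D_load = D_maint·R ≈ 2312 × 3.70014 ≈ 8554.72 mg.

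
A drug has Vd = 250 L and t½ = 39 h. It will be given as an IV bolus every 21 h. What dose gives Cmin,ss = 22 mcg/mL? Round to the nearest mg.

τ/t½ = 21/39 ≈ 0.53846, so f = (1/2)^(21/39) ≈ 0.688505.
Cmin,ss = (D/Vd)·f/(1−f), so D = Cmin,ss·Vd·(1−f)/f.
D = 22 × 250 × (1−f)/f ≈ 22 × 250 × 0.45242 ≈ 2488.31 mg.

2488 mg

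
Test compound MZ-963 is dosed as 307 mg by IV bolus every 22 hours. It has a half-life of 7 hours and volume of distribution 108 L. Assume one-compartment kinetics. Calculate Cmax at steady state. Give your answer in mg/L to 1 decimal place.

3.2 mg/L

k = ln2/t½ = ln2/7 ≈ 0.099021 h⁻¹; fraction remaining f = e^(−kτ) = e^(−0.099021×22) ≈ 0.1132.
Accumulation ratio R = 1/(1 − f) ≈ 1/0.8868 ≈ 1.1276.
Single-dose peak C₀ = D/Vd = 307/108 ≈ 2.843 mg/L.
Cmax,ss = C₀/(1 − f) ≈ 2.843/0.8868 ≈ 3.206 mg/L.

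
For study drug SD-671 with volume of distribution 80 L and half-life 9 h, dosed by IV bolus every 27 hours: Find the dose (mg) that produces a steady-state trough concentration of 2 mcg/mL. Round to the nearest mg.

τ/t½ = 27/9 ≈ 3, so f = (1/2)^(27/9) ≈ 0.125000.
Cmin,ss = (D/Vd)·f/(1−f), so D = Cmin,ss·Vd·(1−f)/f.
D = 2 × 80 × (1−f)/f ≈ 2 × 80 × 7.00000 ≈ 1120.00 mg.

1120 mg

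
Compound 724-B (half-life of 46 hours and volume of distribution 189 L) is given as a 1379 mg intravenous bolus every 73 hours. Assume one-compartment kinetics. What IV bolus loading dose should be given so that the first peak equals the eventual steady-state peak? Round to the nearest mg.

f = (1/2)^(73/46) ≈ 0.332873; accumulation ratio R = 1/(1−f) ≈ 1.49896.
Loading dose to hit Cmax,ss on first dose: D_load = D_maint·R ≈ 1379 × 1.49896 ≈ 2067.07 mg.

2067 mg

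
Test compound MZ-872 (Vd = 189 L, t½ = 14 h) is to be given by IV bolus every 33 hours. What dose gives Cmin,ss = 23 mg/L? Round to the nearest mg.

17925 mg

τ/t½ = 33/14 ≈ 2.3571, so f = (1/2)^(33/14) ≈ 0.195177.
Cmin,ss = (D/Vd)·f/(1−f), so D = Cmin,ss·Vd·(1−f)/f.
D = 23 × 189 × (1−f)/f ≈ 23 × 189 × 4.12355 ≈ 17925.07 mg.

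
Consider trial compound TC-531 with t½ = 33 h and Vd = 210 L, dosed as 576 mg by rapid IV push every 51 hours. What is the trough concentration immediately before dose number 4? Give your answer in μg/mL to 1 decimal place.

1.4 μg/mL

f = (1/2)^(τ/t½) = (1/2)^(51/33) ≈ 0.3426.
C₀ = D/Vd = 576/210 ≈ 2.743 μg/mL.
Before the 4th dose, 3 doses have been given. Superposition: Cmin = C₀·(f + f² + … + f^3).
≈ 2.743 × (0.3426 + 0.1174 + 0.0402) ≈ 2.743 × 0.5002 ≈ 1.372 μg/mL.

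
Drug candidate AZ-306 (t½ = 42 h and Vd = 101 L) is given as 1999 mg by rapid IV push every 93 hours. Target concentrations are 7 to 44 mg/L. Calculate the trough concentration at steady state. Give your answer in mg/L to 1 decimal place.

5.4 mg/L

τ/t½ = 93/42 ≈ 2.2143, so fraction remaining f = (1/2)^(93/42) ≈ 0.2155.
Each bolus raises the concentration by D/Vd = 1999/101 ≈ 19.792 mg/L.
Steady-state trough Cmin,ss = C₀·f/(1−f) ≈ 19.792 × 0.2155/0.7845 ≈ 5.437 mg/L.
Trough 5.4 mg/L vs MEC 7 mg/L: subtherapeutic.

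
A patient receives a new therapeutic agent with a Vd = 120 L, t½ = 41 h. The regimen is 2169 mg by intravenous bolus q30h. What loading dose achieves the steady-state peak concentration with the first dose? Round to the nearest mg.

5452 mg

f = (1/2)^(30/41) ≈ 0.602191; accumulation ratio R = 1/(1−f) ≈ 2.51377.
Loading dose to hit Cmax,ss on first dose: D_load = D_maint·R ≈ 2169 × 2.51377 ≈ 5452.37 mg.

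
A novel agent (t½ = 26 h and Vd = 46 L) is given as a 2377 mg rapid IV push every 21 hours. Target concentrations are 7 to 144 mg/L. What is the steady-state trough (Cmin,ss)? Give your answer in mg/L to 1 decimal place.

τ/t½ = 21/26 ≈ 0.80769, so fraction remaining f = (1/2)^(21/26) ≈ 0.5713.
Accumulation ratio R = 1/(1 − f) ≈ 1/0.4287 ≈ 2.3326.
Single-dose peak C₀ = D/Vd = 2377/46 ≈ 51.674 mg/L.
Steady-state peak Cmax,ss = C₀·R ≈ 51.674 × 2.3326 ≈ 120.535 mg/L.
One interval later, Cmin,ss = Cmax,ss·e^(−kτ) ≈ 120.535 × 0.5713 ≈ 68.862 mg/L.
Trough 68.9 mg/L vs MEC 7 mg/L: adequate.

68.9 mg/L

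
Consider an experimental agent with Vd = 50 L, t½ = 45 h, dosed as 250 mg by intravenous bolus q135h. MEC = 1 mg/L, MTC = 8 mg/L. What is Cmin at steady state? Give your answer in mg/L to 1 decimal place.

0.7 mg/L

τ = 135 h = 3 half-lives, so f = (1/2)^3 = 0.125.
At steady state, R = 1/(1 − 0.125) = 8/7.
Single-dose peak C₀ = D/Vd = 250/50 = 5 mg/L.
Steady-state peak Cmax,ss = C₀·R = 5 × 8/7 ≈ 5.714 mg/L.
Steady-state trough Cmin,ss = Cmax,ss·f ≈ 5.714 × 0.125 ≈ 0.714 mg/L.
Trough 0.7 mg/L vs MEC 1 mg/L: subtherapeutic.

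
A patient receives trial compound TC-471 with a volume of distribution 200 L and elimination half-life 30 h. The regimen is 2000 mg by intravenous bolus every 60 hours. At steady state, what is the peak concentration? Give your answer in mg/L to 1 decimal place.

13.3 mg/L

τ = 60 h = 2 half-lives, so f = (1/2)^2 = 0.25.
Accumulation ratio R = 1/(1 − f) = 1/0.75 = 4/3.
Single-dose peak C₀ = D/Vd = 2000/200 = 10 mg/L.
Steady-state peak Cmax,ss = C₀·R = 10 × 4/3 ≈ 13.333 mg/L.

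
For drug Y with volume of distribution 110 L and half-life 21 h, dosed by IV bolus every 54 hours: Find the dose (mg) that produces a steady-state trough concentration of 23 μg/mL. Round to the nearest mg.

τ/t½ = 54/21 ≈ 2.5714, so f = (1/2)^(54/21) ≈ 0.168238.
Cmin,ss = (D/Vd)·f/(1−f), so D = Cmin,ss·Vd·(1−f)/f.
D = 23 × 110 × (1−f)/f ≈ 23 × 110 × 4.94396 ≈ 12508.22 mg.

12508 mg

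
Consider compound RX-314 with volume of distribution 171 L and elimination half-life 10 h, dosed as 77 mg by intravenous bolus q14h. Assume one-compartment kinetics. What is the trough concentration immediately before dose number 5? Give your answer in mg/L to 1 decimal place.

0.3 mg/L

f = (1/2)^(τ/t½) = (1/2)^(14/10) ≈ 0.3789.
C₀ = D/Vd = 77/171 ≈ 0.450 mg/L.
Before the 5th dose, 4 doses have been given. Superposition: Cmin = C₀·(f + f² + … + f^4).
≈ 0.450 × (0.3789 + 0.1436 + 0.0544 + 0.0206) ≈ 0.450 × 0.5975 ≈ 0.269 mg/L.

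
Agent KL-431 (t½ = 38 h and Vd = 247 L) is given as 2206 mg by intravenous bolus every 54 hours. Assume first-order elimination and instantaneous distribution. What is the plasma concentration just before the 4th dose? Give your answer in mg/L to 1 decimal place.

5.0 mg/L

f = (1/2)^(τ/t½) = (1/2)^(54/38) ≈ 0.3734.
C₀ = D/Vd = 2206/247 ≈ 8.931 mg/L.
Before the 4th dose, 3 doses have been given. Superposition: Cmin = C₀·(f + f² + … + f^3).
≈ 8.931 × (0.3734 + 0.1394 + 0.0521) ≈ 8.931 × 0.5649 ≈ 5.045 mg/L.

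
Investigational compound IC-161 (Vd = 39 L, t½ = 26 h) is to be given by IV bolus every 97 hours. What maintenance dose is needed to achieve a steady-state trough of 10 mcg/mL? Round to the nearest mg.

τ/t½ = 97/26 ≈ 3.7308, so f = (1/2)^(97/26) ≈ 0.075323.
Cmin,ss = (D/Vd)·f/(1−f), so D = Cmin,ss·Vd·(1−f)/f.
D = 10 × 39 × (1−f)/f ≈ 10 × 39 × 12.27616 ≈ 4787.70 mg.

4788 mg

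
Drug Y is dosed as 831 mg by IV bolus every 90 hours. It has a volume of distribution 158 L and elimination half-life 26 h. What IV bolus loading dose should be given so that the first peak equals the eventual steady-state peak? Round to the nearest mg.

f = (1/2)^(90/26) ≈ 0.090776; accumulation ratio R = 1/(1−f) ≈ 1.09984.
Loading dose to hit Cmax,ss on first dose: D_load = D_maint·R ≈ 831 × 1.09984 ≈ 913.97 mg.

914 mg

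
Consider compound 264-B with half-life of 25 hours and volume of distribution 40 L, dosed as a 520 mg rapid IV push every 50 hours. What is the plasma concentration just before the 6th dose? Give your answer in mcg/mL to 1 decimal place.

4.3 mcg/mL

f = (1/2)^(τ/t½) = (1/2)^(50/25) ≈ 0.2500.
C₀ = D/Vd = 520/40 ≈ 13.000 mcg/mL.
Before the 6th dose, 5 doses have been given. Superposition: Cmin = C₀·(f + f² + … + f^5).
≈ 13.000 × (0.2500 + 0.0625 + 0.0156 + 0.0039 + 0.0010) ≈ 13.000 × 0.3330 ≈ 4.329 mcg/mL.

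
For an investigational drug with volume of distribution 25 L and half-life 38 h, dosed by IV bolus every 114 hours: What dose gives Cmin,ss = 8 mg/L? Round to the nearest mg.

τ/t½ = 114/38 ≈ 3, so f = (1/2)^(114/38) ≈ 0.125000.
Cmin,ss = (D/Vd)·f/(1−f), so D = Cmin,ss·Vd·(1−f)/f.
D = 8 × 25 × (1−f)/f ≈ 8 × 25 × 7.00000 ≈ 1400.00 mg.

1400 mg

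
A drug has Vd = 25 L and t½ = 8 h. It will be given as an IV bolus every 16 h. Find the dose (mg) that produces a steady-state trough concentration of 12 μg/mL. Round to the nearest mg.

900 mg

τ/t½ = 16/8 ≈ 2, so f = (1/2)^(16/8) ≈ 0.250000.
Cmin,ss = (D/Vd)·f/(1−f), so D = Cmin,ss·Vd·(1−f)/f.
D = 12 × 25 × (1−f)/f ≈ 12 × 25 × 3.00000 ≈ 900.00 mg.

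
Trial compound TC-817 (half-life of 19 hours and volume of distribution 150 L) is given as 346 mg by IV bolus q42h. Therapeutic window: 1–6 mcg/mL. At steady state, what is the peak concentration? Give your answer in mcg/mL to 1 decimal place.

Over one 42-h interval, 42/19 ≈ 2.2105 half-lives elapse, leaving f ≈ 0.2161 of each dose.
Accumulation ratio R = 1/(1 − f) ≈ 1/0.7839 ≈ 1.2757.
Each bolus raises the concentration by D/Vd = 346/150 ≈ 2.307 mcg/mL.
Steady-state peak Cmax,ss = C₀·R ≈ 2.307 × 1.2757 ≈ 2.943 mcg/mL.
Peak 2.9 mcg/mL vs MTC 6 mcg/mL: below toxic threshold.

2.9 mcg/mL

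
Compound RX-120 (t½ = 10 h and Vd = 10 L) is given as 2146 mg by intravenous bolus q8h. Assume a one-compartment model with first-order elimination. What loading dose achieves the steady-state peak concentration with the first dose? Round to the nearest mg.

f = (1/2)^(8/10) ≈ 0.574349; accumulation ratio R = 1/(1−f) ≈ 2.34934.
Loading dose to hit Cmax,ss on first dose: D_load = D_maint·R ≈ 2146 × 2.34934 ≈ 5041.68 mg.

5042 mg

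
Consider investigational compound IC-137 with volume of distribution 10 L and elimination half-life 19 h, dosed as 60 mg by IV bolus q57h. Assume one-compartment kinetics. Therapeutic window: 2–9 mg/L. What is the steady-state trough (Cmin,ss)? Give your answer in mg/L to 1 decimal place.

τ = 57 h = 3 half-lives, so f = (1/2)^3 = 0.125.
At steady state, R = 1/(1 − 0.125) = 8/7.
Single-dose peak C₀ = D/Vd = 60/10 = 6 mg/L.
Steady-state peak Cmax,ss = C₀·R = 6 × 8/7 ≈ 6.857 mg/L.
Steady-state trough Cmin,ss = Cmax,ss·f ≈ 6.857 × 0.125 ≈ 0.857 mg/L.
Trough 0.9 mg/L vs MEC 2 mg/L: subtherapeutic.

0.9 mg/L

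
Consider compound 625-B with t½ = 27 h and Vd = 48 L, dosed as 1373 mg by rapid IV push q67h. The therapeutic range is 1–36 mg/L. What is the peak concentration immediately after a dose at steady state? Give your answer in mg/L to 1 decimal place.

34.8 mg/L

Over one 67-h interval, 67/27 ≈ 2.4815 half-lives elapse, leaving f ≈ 0.1791 of each dose.
Accumulation ratio R = 1/(1 − f) ≈ 1/0.8209 ≈ 1.2182.
Single-dose peak C₀ = D/Vd = 1373/48 ≈ 28.604 mg/L.
Cmax,ss = C₀/(1 − f) ≈ 28.604/0.8209 ≈ 34.845 mg/L.
Peak 34.8 mg/L vs MTC 36 mg/L: below toxic threshold.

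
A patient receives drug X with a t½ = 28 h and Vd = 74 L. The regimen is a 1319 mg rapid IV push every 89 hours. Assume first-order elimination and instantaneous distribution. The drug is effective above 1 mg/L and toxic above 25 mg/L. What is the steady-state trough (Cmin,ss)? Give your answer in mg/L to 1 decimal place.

2.2 mg/L

k = ln2/t½ = ln2/28 ≈ 0.024755 h⁻¹; fraction remaining f = e^(−kτ) = e^(−0.024755×89) ≈ 0.1104.
Single-dose peak C₀ = D/Vd = 1319/74 ≈ 17.824 mg/L.
Steady-state trough Cmin,ss = C₀·f/(1−f) ≈ 17.824 × 0.1104/0.8896 ≈ 2.212 mg/L.
Trough 2.2 mg/L vs MEC 1 mg/L: adequate.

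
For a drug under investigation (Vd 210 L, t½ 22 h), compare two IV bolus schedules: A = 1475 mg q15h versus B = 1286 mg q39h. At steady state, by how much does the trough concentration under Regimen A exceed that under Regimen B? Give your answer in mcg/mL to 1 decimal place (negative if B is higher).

9.1 mcg/mL

Regimen A: f = (1/2)^(15/22) ≈ 0.6234; Cmin,ss = (1475/210)·f/(1−f) ≈ 11.627 mcg/mL.
Regimen B: f = (1/2)^(39/22) ≈ 0.2927; Cmin,ss = (1286/210)·f/(1−f) ≈ 2.534 mcg/mL.
Difference ≈ 11.627 − 2.534 ≈ 9.093 mcg/mL.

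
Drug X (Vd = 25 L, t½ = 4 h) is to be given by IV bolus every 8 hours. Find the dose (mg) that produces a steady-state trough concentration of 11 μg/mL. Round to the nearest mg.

825 mg

τ/t½ = 8/4 ≈ 2, so f = (1/2)^(8/4) ≈ 0.250000.
Cmin,ss = (D/Vd)·f/(1−f), so D = Cmin,ss·Vd·(1−f)/f.
D = 11 × 25 × (1−f)/f ≈ 11 × 25 × 3.00000 ≈ 825.00 mg.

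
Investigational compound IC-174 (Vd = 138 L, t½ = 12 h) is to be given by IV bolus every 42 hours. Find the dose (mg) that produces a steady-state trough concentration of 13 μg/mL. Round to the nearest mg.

18503 mg

τ/t½ = 42/12 ≈ 3.5, so f = (1/2)^(42/12) ≈ 0.088388.
Cmin,ss = (D/Vd)·f/(1−f), so D = Cmin,ss·Vd·(1−f)/f.
D = 13 × 138 × (1−f)/f ≈ 13 × 138 × 10.31375 ≈ 18502.87 mg.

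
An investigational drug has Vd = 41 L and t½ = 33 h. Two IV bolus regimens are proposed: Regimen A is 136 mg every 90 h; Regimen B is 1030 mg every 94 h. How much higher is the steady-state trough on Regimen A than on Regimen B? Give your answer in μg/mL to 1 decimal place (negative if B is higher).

-3.5 μg/mL

Regimen A: f = (1/2)^(90/33) ≈ 0.1510; Cmin,ss = (136/41)·f/(1−f) ≈ 0.590 μg/mL.
Regimen B: f = (1/2)^(94/33) ≈ 0.1388; Cmin,ss = (1030/41)·f/(1−f) ≈ 4.049 μg/mL.
Difference ≈ 0.590 − 4.049 ≈ -3.459 μg/mL.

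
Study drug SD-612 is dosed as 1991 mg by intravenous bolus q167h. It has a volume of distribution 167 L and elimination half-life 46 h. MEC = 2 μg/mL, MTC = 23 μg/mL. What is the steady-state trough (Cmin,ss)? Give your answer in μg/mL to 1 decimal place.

Over one 167-h interval, 167/46 ≈ 3.6304 half-lives elapse, leaving f ≈ 0.0807 of each dose.
Each bolus raises the concentration by D/Vd = 1991/167 ≈ 11.922 μg/mL.
Steady-state trough Cmin,ss = C₀·f/(1−f) ≈ 11.922 × 0.0807/0.9193 ≈ 1.047 μg/mL.
Trough 1.0 μg/mL vs MEC 2 μg/mL: subtherapeutic.

1.0 μg/mL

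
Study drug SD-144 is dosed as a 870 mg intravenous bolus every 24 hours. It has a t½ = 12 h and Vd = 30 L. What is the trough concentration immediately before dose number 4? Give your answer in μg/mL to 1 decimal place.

f = (1/2)^(τ/t½) = (1/2)^(24/12) ≈ 0.2500.
C₀ = D/Vd = 870/30 ≈ 29.000 μg/mL.
Before the 4th dose, 3 doses have been given. Superposition: Cmin = C₀·(f + f² + … + f^3).
≈ 29.000 × (0.2500 + 0.0625 + 0.0156) ≈ 29.000 × 0.3281 ≈ 9.515 μg/mL.

9.5 μg/mL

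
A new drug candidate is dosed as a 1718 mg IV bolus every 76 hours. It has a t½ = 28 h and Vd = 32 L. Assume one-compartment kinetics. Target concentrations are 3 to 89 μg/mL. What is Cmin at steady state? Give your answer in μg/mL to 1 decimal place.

τ/t½ = 76/28 ≈ 2.7143, so fraction remaining f = (1/2)^(76/28) ≈ 0.1524.
Single-dose peak C₀ = D/Vd = 1718/32 ≈ 53.688 μg/mL.
Steady-state trough Cmin,ss = C₀·f/(1−f) ≈ 53.688 × 0.1524/0.8476 ≈ 9.653 μg/mL.
Trough 9.7 μg/mL vs MEC 3 μg/mL: adequate.

9.7 μg/mL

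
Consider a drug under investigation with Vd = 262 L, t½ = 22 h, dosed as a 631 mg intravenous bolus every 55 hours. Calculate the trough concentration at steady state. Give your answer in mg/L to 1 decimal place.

0.5 mg/L

k = ln2/t½ = ln2/22 ≈ 0.031507 h⁻¹; fraction remaining f = e^(−kτ) = e^(−0.031507×55) ≈ 0.1768.
Each bolus raises the concentration by D/Vd = 631/262 ≈ 2.408 mg/L.
Steady-state trough Cmin,ss = C₀·f/(1−f) ≈ 2.408 × 0.1768/0.8232 ≈ 0.517 mg/L.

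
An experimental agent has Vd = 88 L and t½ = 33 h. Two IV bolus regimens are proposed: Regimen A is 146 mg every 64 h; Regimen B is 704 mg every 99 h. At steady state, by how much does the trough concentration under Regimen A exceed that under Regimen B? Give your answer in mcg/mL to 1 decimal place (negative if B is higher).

Regimen A: f = (1/2)^(64/33) ≈ 0.2607; Cmin,ss = (146/88)·f/(1−f) ≈ 0.585 mcg/mL.
Regimen B: f = (1/2)^(99/33) ≈ 0.1250; Cmin,ss = (704/88)·f/(1−f) ≈ 1.143 mcg/mL.
Difference ≈ 0.585 − 1.143 ≈ -0.558 mcg/mL.

-0.6 mcg/mL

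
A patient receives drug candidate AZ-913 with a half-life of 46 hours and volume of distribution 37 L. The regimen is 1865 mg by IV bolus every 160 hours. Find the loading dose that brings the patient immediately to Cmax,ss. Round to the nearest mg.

2049 mg

f = (1/2)^(160/46) ≈ 0.089730; accumulation ratio R = 1/(1−f) ≈ 1.09858.
Loading dose to hit Cmax,ss on first dose: D_load = D_maint·R ≈ 1865 × 1.09858 ≈ 2048.85 mg.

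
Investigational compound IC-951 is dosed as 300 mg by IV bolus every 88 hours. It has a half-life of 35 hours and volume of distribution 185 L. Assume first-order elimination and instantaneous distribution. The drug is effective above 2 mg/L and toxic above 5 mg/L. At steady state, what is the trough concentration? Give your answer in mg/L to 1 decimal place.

τ/t½ = 88/35 ≈ 2.5143, so fraction remaining f = (1/2)^(88/35) ≈ 0.1750.
Accumulation ratio R = 1/(1 − f) ≈ 1/0.8250 ≈ 1.2121.
Single-dose peak C₀ = D/Vd = 300/185 ≈ 1.622 mg/L.
Steady-state peak Cmax,ss = C₀·R ≈ 1.622 × 1.2121 ≈ 1.966 mg/L.
One interval later, Cmin,ss = Cmax,ss·e^(−kτ) ≈ 1.966 × 0.1750 ≈ 0.344 mg/L.
Trough 0.3 mg/L vs MEC 2 mg/L: subtherapeutic.

0.3 mg/L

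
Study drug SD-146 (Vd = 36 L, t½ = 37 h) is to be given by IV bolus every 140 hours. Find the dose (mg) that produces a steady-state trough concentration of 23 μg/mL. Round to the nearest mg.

τ/t½ = 140/37 ≈ 3.7838, so f = (1/2)^(140/37) ≈ 0.072605.
Cmin,ss = (D/Vd)·f/(1−f), so D = Cmin,ss·Vd·(1−f)/f.
D = 23 × 36 × (1−f)/f ≈ 23 × 36 × 12.77316 ≈ 10576.18 mg.

10576 mg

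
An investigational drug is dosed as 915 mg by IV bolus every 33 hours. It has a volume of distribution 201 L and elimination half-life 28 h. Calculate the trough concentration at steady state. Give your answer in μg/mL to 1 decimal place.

Over one 33-h interval, 33/28 ≈ 1.1786 half-lives elapse, leaving f ≈ 0.4418 of each dose.
Single-dose peak C₀ = D/Vd = 915/201 ≈ 4.552 μg/mL.
Steady-state trough Cmin,ss = C₀·f/(1−f) ≈ 4.552 × 0.4418/0.5582 ≈ 3.603 μg/mL.

3.6 μg/mL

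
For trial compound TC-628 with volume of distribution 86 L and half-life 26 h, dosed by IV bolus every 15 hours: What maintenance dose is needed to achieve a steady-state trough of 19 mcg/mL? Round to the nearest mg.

τ/t½ = 15/26 ≈ 0.57692, so f = (1/2)^(15/26) ≈ 0.670392.
Cmin,ss = (D/Vd)·f/(1−f), so D = Cmin,ss·Vd·(1−f)/f.
D = 19 × 86 × (1−f)/f ≈ 19 × 86 × 0.49166 ≈ 803.37 mg.

803 mg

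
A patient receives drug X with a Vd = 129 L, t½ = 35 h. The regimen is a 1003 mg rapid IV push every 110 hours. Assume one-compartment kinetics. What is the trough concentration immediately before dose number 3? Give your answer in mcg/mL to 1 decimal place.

f = (1/2)^(τ/t½) = (1/2)^(110/35) ≈ 0.1132.
C₀ = D/Vd = 1003/129 ≈ 7.775 mcg/mL.
Before the 3rd dose, 2 doses have been given. Superposition: Cmin = C₀·(f + f²).
≈ 7.775 × (0.1132 + 0.0128) ≈ 7.775 × 0.1260 ≈ 0.980 mcg/mL.

1.0 mcg/mL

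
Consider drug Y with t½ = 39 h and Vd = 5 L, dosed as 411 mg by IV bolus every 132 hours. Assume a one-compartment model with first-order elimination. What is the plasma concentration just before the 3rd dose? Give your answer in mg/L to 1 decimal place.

f = (1/2)^(τ/t½) = (1/2)^(132/39) ≈ 0.0957.
C₀ = D/Vd = 411/5 ≈ 82.200 mg/L.
Before the 3rd dose, 2 doses have been given. Superposition: Cmin = C₀·(f + f²).
≈ 82.200 × (0.0957 + 0.0092) ≈ 82.200 × 0.1049 ≈ 8.623 mg/L.

8.6 mg/L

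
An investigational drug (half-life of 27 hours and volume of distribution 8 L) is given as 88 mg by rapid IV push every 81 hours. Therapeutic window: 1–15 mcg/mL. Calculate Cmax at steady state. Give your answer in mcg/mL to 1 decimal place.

τ = 81 h = 3 half-lives, so f = (1/2)^3 = 0.125.
At steady state, R = 1/(1 − 0.125) = 8/7.
Single-dose peak C₀ = D/Vd = 88/8 = 11 mcg/mL.
Steady-state peak Cmax,ss = C₀·R = 11 × 8/7 ≈ 12.571 mcg/mL.
Peak 12.6 mcg/mL vs MTC 15 mcg/mL: below toxic threshold.

12.6 mcg/mL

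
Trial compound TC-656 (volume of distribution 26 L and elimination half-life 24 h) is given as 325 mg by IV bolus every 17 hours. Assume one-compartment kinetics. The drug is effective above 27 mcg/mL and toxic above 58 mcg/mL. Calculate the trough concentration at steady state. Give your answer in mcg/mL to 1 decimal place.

τ/t½ = 17/24 ≈ 0.70833, so fraction remaining f = (1/2)^(17/24) ≈ 0.6120.
At steady state, accumulation factor R = 1/(1 − e^(−kτ)) ≈ 2.5773.
Single-dose peak C₀ = D/Vd = 325/26 ≈ 12.500 mcg/mL.
Cmax,ss = C₀/(1 − f) ≈ 12.500/0.3880 ≈ 32.216 mcg/mL.
One interval later, Cmin,ss = Cmax,ss·e^(−kτ) ≈ 32.216 × 0.6120 ≈ 19.716 mcg/mL.
Trough 19.7 mcg/mL vs MEC 27 mcg/mL: subtherapeutic.

19.7 mcg/mL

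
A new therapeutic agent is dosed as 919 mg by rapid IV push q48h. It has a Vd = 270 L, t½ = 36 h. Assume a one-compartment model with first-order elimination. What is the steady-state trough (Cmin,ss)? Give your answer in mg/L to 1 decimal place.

k = ln2/t½ = ln2/36 ≈ 0.019254 h⁻¹; fraction remaining f = e^(−kτ) = e^(−0.019254×48) ≈ 0.3969.
At steady state, accumulation factor R = 1/(1 − e^(−kτ)) ≈ 1.6581.
Each bolus raises the concentration by D/Vd = 919/270 ≈ 3.404 mg/L.
Cmax,ss = C₀/(1 − f) ≈ 3.404/0.6031 ≈ 5.644 mg/L.
One interval later, Cmin,ss = Cmax,ss·e^(−kτ) ≈ 5.644 × 0.3969 ≈ 2.240 mg/L.

2.2 mg/L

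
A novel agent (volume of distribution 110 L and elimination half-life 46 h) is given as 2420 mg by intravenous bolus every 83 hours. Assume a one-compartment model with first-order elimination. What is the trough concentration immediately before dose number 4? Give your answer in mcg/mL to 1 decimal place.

8.6 mcg/mL

f = (1/2)^(τ/t½) = (1/2)^(83/46) ≈ 0.2863.
C₀ = D/Vd = 2420/110 ≈ 22.000 mcg/mL.
Before the 4th dose, 3 doses have been given. Superposition: Cmin = C₀·(f + f² + … + f^3).
≈ 22.000 × (0.2863 + 0.0820 + 0.0235) ≈ 22.000 × 0.3918 ≈ 8.620 mcg/mL.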